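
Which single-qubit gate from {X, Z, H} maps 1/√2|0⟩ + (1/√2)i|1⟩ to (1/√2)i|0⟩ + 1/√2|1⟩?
X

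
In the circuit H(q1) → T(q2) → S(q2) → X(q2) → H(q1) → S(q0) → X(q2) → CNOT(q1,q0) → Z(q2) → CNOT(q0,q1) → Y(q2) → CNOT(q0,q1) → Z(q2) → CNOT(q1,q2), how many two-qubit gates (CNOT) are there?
4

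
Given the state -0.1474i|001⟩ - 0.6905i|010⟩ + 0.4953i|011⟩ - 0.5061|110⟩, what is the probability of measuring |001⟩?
0.02173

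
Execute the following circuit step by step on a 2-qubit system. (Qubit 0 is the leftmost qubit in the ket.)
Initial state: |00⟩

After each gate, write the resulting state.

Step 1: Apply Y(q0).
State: i|10⟩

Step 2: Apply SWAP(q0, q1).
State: i|01⟩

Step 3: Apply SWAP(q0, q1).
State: i|10⟩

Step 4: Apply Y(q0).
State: |00⟩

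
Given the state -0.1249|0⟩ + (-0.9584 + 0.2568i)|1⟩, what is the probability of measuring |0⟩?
0.0156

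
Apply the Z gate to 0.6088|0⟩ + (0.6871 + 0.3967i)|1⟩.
0.6088|0⟩ + (-0.6871 - 0.3967i)|1⟩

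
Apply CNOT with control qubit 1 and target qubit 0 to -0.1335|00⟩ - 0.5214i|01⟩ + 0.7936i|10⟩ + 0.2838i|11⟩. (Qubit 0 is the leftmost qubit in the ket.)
-0.1335|00⟩ + 0.2838i|01⟩ + 0.7936i|10⟩ - 0.5214i|11⟩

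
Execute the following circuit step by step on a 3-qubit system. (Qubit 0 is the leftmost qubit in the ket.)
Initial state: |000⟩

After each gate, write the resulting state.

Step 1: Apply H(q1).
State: 1/√2|000⟩ + 1/√2|010⟩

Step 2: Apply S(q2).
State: 1/√2|000⟩ + 1/√2|010⟩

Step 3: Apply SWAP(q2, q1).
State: 1/√2|000⟩ + 1/√2|001⟩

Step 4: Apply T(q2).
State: 1/√2|000⟩ + (1/2 + (1/2)i)|001⟩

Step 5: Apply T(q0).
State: 1/√2|000⟩ + (1/2 + (1/2)i)|001⟩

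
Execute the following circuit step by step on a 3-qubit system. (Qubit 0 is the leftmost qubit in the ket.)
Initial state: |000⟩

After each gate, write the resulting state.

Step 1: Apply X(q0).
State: |100⟩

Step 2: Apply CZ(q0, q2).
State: |100⟩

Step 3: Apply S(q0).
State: i|100⟩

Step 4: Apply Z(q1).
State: i|100⟩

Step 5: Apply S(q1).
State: i|100⟩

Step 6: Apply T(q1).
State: i|100⟩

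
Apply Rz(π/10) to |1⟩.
(0.9877 + 0.1564i)|1⟩

Rz(π/10) = [[e^(−iθ/2), 0], [0, e^(iθ/2)]] with e^(±iθ/2) = cos(θ/2) ± i·sin(θ/2); θ = π/10, cos(θ/2) ≈ 0.987688, sin(θ/2) ≈ 0.156434.
With a = amp(|0⟩) = 0 and b = amp(|1⟩) = 1:
new amp(|0⟩) = (0.987688 - 0.156434i)·a = 0
new amp(|1⟩) = (0.987688 + 0.156434i)·b = (0.9877 + 0.1564i)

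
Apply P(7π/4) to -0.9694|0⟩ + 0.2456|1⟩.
-0.9694|0⟩ + (0.1737 - 0.1737i)|1⟩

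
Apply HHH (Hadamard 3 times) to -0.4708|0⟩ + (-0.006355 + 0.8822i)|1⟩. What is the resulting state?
(-0.3374 + 0.6238i)|0⟩ + (-0.3284 - 0.6238i)|1⟩

H² = I, so H^3 = H: a single Hadamard. With (a, b) = (-0.4708, (-0.006355 + 0.8822i)), H gives ((a + b)/√2, (a − b)/√2) = ((-0.3374 + 0.6238i), (-0.3284 - 0.6238i)).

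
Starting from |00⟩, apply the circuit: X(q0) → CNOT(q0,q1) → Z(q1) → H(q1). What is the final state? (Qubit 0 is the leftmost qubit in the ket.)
-1/√2|10⟩ + 1/√2|11⟩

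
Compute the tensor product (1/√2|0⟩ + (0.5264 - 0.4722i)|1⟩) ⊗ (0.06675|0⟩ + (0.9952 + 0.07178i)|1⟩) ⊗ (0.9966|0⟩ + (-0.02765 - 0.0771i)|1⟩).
0.04704|000⟩ + (-0.001305 - 0.003639i)|001⟩ + (0.7013 + 0.05058i)|010⟩ + (-0.01554 - 0.05566i)|011⟩ + (0.03502 - 0.03141i)|100⟩ + (-0.003402 - 0.001838i)|101⟩ + (0.5559 - 0.4307i)|110⟩ + (-0.04874 - 0.03105i)|111⟩

amp(|b₁b₂…⟩) = product of the factor amplitudes for bits b₁, b₂, …; only kets whose every factor amplitude is nonzero survive.
|000⟩: (1/√2)(0.06675)(0.9966) = 0.04704
|001⟩: (1/√2)(0.06675)(-0.02765 - 0.0771i) = (-0.001305 - 0.003639i)
|010⟩: (1/√2)(0.9952 + 0.07178i)(0.9966) = (0.7013 + 0.05058i)
|011⟩: (1/√2)(0.9952 + 0.07178i)(-0.02765 - 0.0771i) = (-0.01554 - 0.05566i)
|100⟩: (0.5264 - 0.4722i)(0.06675)(0.9966) = (0.03502 - 0.03141i)
|101⟩: (0.5264 - 0.4722i)(0.06675)(-0.02765 - 0.0771i) = (-0.003402 - 0.001838i)
|110⟩: (0.5264 - 0.4722i)(0.9952 + 0.07178i)(0.9966) = (0.5559 - 0.4307i)
|111⟩: (0.5264 - 0.4722i)(0.9952 + 0.07178i)(-0.02765 - 0.0771i) = (-0.04874 - 0.03105i)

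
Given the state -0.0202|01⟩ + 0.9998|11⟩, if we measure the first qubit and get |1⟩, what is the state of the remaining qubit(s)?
|1⟩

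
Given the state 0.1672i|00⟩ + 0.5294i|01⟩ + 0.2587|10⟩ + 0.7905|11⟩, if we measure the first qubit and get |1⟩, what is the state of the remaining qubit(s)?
0.311|0⟩ + 0.9504|1⟩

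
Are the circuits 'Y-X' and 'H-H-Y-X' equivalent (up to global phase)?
Yes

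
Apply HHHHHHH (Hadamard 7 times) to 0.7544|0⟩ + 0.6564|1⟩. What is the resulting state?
0.9976|0⟩ + 0.0693|1⟩

H² = I, so H^7 = H: a single Hadamard. With (a, b) = (0.7544, 0.6564), H gives ((a + b)/√2, (a − b)/√2) = (0.9976, 0.0693).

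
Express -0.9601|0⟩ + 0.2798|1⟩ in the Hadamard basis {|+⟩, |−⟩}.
-0.481|+⟩ - 0.8767|−⟩

With |ψ⟩ = α|0⟩ + β|1⟩, the Hadamard-basis coefficients are ⟨+|ψ⟩ = (α + β)/√2 and ⟨−|ψ⟩ = (α − β)/√2.
Here α = -0.9601, β = 0.2798: (α + β)/√2 = -0.481, (α − β)/√2 = -0.8767.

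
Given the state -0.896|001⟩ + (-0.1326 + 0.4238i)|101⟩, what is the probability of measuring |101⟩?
0.1972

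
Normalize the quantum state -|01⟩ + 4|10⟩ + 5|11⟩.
-0.1543|01⟩ + 0.6172|10⟩ + 0.7715|11⟩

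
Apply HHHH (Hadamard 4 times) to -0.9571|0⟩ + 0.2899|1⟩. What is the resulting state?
-0.9571|0⟩ + 0.2899|1⟩

H² = I, so an even number of Hadamards cancels: H^4 = I and the state is unchanged.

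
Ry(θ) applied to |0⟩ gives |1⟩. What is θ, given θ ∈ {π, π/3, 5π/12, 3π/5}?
π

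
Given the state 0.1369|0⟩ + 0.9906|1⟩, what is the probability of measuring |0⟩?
0.01874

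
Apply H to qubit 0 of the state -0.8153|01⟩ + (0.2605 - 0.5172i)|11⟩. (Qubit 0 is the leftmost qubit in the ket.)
(-0.3923 - 0.3657i)|01⟩ + (-0.7607 + 0.3657i)|11⟩

H on qubit 0 mixes each pair of kets that differ only in qubit 0: amplitudes (a, b) of (|…0…⟩, |…1…⟩) become ((a + b)/√2, (a − b)/√2). Kets absent from the input have amplitude 0.
(|01⟩, |11⟩): (a, b) = (-0.8153, (0.2605 - 0.5172i)) → ((-0.3923 - 0.3657i), (-0.7607 + 0.3657i))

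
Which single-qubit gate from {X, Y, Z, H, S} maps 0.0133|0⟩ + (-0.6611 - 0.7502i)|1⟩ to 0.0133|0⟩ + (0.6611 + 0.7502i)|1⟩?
Z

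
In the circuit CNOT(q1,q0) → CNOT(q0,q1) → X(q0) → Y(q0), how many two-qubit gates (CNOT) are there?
2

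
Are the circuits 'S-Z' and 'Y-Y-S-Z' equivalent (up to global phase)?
Yes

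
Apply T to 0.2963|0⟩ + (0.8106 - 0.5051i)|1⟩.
0.2963|0⟩ + (0.9303 + 0.216i)|1⟩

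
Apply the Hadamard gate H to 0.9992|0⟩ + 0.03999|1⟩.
0.7348|0⟩ + 0.6783|1⟩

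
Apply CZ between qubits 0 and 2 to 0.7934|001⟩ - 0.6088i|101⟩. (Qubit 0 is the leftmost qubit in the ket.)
0.7934|001⟩ + 0.6088i|101⟩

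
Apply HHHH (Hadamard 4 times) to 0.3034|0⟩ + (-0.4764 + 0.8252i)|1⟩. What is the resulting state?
0.3034|0⟩ + (-0.4764 + 0.8252i)|1⟩

H² = I, so an even number of Hadamards cancels: H^4 = I and the state is unchanged.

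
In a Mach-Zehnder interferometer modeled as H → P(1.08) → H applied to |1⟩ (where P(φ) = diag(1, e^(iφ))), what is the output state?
(0.2643 - 0.441i)|0⟩ + (0.7357 + 0.441i)|1⟩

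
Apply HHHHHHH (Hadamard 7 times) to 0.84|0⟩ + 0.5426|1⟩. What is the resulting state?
0.9776|0⟩ + 0.2103|1⟩

H² = I, so H^7 = H: a single Hadamard. With (a, b) = (0.84, 0.5426), H gives ((a + b)/√2, (a − b)/√2) = (0.9776, 0.2103).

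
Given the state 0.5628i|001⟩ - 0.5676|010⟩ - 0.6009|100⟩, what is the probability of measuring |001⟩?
0.3167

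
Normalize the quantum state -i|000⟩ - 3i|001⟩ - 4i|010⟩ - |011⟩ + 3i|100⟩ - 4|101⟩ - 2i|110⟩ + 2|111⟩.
-0.1291i|000⟩ - 0.3873i|001⟩ - 0.5164i|010⟩ - 0.1291|011⟩ + 0.3873i|100⟩ - 0.5164|101⟩ - 0.2582i|110⟩ + 0.2582|111⟩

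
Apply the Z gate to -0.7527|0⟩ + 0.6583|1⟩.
-0.7527|0⟩ - 0.6583|1⟩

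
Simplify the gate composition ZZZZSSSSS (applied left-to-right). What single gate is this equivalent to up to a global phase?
S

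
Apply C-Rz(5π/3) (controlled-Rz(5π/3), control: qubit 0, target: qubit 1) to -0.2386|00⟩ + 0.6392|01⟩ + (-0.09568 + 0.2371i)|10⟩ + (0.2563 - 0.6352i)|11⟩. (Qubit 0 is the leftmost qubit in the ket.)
-0.2386|00⟩ + 0.6392|01⟩ + (0.2014 - 0.1575i)|10⟩ + (0.09564 + 0.6782i)|11⟩

C-Rz(5π/3) leaves the control-|0⟩ kets |00⟩, |01⟩ unchanged and applies Rz(5π/3) to qubit 1 on the control-|1⟩ pair (|10⟩, |11⟩).
Rz(5π/3) = [[e^(−iθ/2), 0], [0, e^(iθ/2)]] with e^(±iθ/2) = cos(θ/2) ± i·sin(θ/2); θ = 5π/3, cos(θ/2) ≈ -0.866025, sin(θ/2) ≈ 0.5.
With a = amp(|10⟩) = (-0.09568 + 0.2371i) and b = amp(|11⟩) = (0.2563 - 0.6352i):
new amp(|10⟩) = (-0.866025 - 0.5i)·a = (0.2014 - 0.1575i)
new amp(|11⟩) = (-0.866025 + 0.5i)·b = (0.09564 + 0.6782i)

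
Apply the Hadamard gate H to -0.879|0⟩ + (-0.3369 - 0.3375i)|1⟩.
(-0.8598 - 0.2386i)|0⟩ + (-0.3833 + 0.2386i)|1⟩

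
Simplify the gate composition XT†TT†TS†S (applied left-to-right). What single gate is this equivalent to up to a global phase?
X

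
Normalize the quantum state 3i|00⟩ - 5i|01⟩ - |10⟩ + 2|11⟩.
0.4804i|00⟩ - 0.8006i|01⟩ - 0.1601|10⟩ + 0.3203|11⟩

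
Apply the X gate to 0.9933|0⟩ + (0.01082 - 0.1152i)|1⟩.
(0.01082 - 0.1152i)|0⟩ + 0.9933|1⟩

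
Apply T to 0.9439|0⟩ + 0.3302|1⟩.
0.9439|0⟩ + (0.2335 + 0.2335i)|1⟩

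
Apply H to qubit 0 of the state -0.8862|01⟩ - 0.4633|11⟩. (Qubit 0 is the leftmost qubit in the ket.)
-0.9542|01⟩ - 0.299|11⟩

H on qubit 0 mixes each pair of kets that differ only in qubit 0: amplitudes (a, b) of (|…0…⟩, |…1…⟩) become ((a + b)/√2, (a − b)/√2). Kets absent from the input have amplitude 0.
(|01⟩, |11⟩): (a, b) = (-0.8862, -0.4633) → (-0.9542, -0.299)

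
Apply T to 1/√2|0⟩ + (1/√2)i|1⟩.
1/√2|0⟩ + (-1/2 + (1/2)i)|1⟩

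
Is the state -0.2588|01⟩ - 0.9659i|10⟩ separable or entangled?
Entangled

Writing the state as a|00⟩ + b|01⟩ + c|10⟩ + d|11⟩, it is a product state iff ad − bc = 0.
Here (a, b, c, d) = (0, -0.2588, -0.9659i, 0): ad − bc = (0)(0) − (-0.2588)(-0.9659i) = -0.25i ≠ 0, so the state is entangled.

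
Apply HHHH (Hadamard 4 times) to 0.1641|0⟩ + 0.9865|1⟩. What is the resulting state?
0.1641|0⟩ + 0.9865|1⟩

H² = I, so an even number of Hadamards cancels: H^4 = I and the state is unchanged.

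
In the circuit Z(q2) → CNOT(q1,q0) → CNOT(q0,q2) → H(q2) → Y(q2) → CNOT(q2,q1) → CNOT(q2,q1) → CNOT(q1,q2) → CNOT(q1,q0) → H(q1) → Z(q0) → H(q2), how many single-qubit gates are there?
6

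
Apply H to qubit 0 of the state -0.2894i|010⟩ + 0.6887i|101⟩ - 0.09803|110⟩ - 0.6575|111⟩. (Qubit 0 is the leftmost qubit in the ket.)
0.487i|001⟩ + (-0.06932 - 0.2046i)|010⟩ - 0.4649|011⟩ - 0.487i|101⟩ + (0.06932 - 0.2046i)|110⟩ + 0.4649|111⟩

H on qubit 0 mixes each pair of kets that differ only in qubit 0: amplitudes (a, b) of (|…0…⟩, |…1…⟩) become ((a + b)/√2, (a − b)/√2). Kets absent from the input have amplitude 0.
(|001⟩, |101⟩): (a, b) = (0, 0.6887i) → (0.487i, -0.487i)
(|010⟩, |110⟩): (a, b) = (-0.2894i, -0.09803) → ((-0.06932 - 0.2046i), (0.06932 - 0.2046i))
(|011⟩, |111⟩): (a, b) = (0, -0.6575) → (-0.4649, 0.4649)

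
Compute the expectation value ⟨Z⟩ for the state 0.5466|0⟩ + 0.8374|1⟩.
-0.4025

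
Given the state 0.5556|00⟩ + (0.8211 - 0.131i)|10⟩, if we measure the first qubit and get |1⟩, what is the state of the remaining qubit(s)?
(0.9875 - 0.1575i)|0⟩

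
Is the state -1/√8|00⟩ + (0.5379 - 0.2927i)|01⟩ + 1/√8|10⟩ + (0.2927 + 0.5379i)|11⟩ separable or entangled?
Entangled

Writing the state as a|00⟩ + b|01⟩ + c|10⟩ + d|11⟩, it is a product state iff ad − bc = 0.
Here (a, b, c, d) = (-1/√8, (0.5379 - 0.2927i), 1/√8, (0.2927 + 0.5379i)): ad − bc = (-1/√8)(0.2927 + 0.5379i) − (0.5379 - 0.2927i)(1/√8) = (-0.2937 - 0.08669i) ≠ 0, so the state is entangled.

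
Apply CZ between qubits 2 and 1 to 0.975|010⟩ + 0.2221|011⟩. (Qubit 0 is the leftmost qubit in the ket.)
0.975|010⟩ - 0.2221|011⟩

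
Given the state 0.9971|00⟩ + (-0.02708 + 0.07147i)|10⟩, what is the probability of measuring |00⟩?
0.9942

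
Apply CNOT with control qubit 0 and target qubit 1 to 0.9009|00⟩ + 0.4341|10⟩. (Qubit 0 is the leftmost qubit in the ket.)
0.9009|00⟩ + 0.4341|11⟩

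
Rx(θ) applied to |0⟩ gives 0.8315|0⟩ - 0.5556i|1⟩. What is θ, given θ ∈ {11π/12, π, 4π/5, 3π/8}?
3π/8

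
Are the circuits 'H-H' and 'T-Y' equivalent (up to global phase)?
No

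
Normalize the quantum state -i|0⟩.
-i|0⟩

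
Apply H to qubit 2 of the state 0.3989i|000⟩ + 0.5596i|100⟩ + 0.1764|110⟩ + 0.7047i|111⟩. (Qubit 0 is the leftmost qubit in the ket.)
0.2821i|000⟩ + 0.2821i|001⟩ + 0.3957i|100⟩ + 0.3957i|101⟩ + (0.1247 + 0.4983i)|110⟩ + (0.1247 - 0.4983i)|111⟩

H on qubit 2 mixes each pair of kets that differ only in qubit 2: amplitudes (a, b) of (|…0…⟩, |…1…⟩) become ((a + b)/√2, (a − b)/√2). Kets absent from the input have amplitude 0.
(|000⟩, |001⟩): (a, b) = (0.3989i, 0) → (0.2821i, 0.2821i)
(|100⟩, |101⟩): (a, b) = (0.5596i, 0) → (0.3957i, 0.3957i)
(|110⟩, |111⟩): (a, b) = (0.1764, 0.7047i) → ((0.1247 + 0.4983i), (0.1247 - 0.4983i))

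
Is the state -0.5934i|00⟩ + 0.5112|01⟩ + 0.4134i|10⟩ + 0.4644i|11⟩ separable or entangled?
Entangled

Writing the state as a|00⟩ + b|01⟩ + c|10⟩ + d|11⟩, it is a product state iff ad − bc = 0.
Here (a, b, c, d) = (-0.5934i, 0.5112, 0.4134i, 0.4644i): ad − bc = (-0.5934i)(0.4644i) − (0.5112)(0.4134i) = (0.2756 - 0.2113i) ≠ 0, so the state is entangled.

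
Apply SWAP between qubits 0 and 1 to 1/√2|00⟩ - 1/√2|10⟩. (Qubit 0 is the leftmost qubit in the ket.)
1/√2|00⟩ - 1/√2|01⟩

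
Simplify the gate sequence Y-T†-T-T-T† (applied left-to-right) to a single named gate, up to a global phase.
Y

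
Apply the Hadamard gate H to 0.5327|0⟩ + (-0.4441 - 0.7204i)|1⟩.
(0.06265 - 0.5094i)|0⟩ + (0.6907 + 0.5094i)|1⟩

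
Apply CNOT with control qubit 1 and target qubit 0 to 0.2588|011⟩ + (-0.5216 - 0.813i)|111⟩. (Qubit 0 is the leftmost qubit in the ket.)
(-0.5216 - 0.813i)|011⟩ + 0.2588|111⟩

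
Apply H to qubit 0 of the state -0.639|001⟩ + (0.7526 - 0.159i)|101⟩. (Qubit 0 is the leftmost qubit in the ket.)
(0.08033 - 0.1124i)|001⟩ + (-0.984 + 0.1124i)|101⟩

H on qubit 0 mixes each pair of kets that differ only in qubit 0: amplitudes (a, b) of (|…0…⟩, |…1…⟩) become ((a + b)/√2, (a − b)/√2). Kets absent from the input have amplitude 0.
(|001⟩, |101⟩): (a, b) = (-0.639, (0.7526 - 0.159i)) → ((0.08033 - 0.1124i), (-0.984 + 0.1124i))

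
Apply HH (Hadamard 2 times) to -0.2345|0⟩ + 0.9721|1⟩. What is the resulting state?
-0.2345|0⟩ + 0.9721|1⟩

H² = I, so an even number of Hadamards cancels: H^2 = I and the state is unchanged.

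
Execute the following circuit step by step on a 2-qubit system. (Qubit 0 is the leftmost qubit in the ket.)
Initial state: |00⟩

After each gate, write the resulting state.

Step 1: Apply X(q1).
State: |01⟩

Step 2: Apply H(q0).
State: 1/√2|01⟩ + 1/√2|11⟩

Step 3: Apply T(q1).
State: (1/2 + (1/2)i)|01⟩ + (1/2 + (1/2)i)|11⟩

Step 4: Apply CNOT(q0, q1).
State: (1/2 + (1/2)i)|01⟩ + (1/2 + (1/2)i)|10⟩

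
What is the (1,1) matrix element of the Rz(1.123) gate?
(0.8465 + 0.5325i)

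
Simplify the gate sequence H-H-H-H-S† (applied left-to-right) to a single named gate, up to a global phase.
S†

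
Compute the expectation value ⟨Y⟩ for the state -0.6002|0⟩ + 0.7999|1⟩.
0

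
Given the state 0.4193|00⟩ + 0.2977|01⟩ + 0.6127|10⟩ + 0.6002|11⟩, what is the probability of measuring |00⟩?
0.1758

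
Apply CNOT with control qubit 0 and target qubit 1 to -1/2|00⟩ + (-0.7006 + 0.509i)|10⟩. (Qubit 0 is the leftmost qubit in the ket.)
-1/2|00⟩ + (-0.7006 + 0.509i)|11⟩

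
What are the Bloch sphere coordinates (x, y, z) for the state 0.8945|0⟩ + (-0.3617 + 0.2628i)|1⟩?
(-0.6471, 0.4701, 0.6002)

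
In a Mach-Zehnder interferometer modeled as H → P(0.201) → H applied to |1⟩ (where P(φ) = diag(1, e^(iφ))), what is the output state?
(0.01007 - 0.09982i)|0⟩ + (0.9899 + 0.09982i)|1⟩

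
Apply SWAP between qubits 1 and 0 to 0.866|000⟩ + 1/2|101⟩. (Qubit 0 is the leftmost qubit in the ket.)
0.866|000⟩ + 1/2|011⟩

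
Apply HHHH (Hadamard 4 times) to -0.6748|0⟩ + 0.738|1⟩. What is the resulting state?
-0.6748|0⟩ + 0.738|1⟩

H² = I, so an even number of Hadamards cancels: H^4 = I and the state is unchanged.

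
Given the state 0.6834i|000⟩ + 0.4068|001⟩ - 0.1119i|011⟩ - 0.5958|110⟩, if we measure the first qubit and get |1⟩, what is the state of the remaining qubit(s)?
-|10⟩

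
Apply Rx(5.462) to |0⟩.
-0.9169|0⟩ - 0.3992i|1⟩

Rx(5.462) = [[cos(θ/2), −i·sin(θ/2)], [−i·sin(θ/2), cos(θ/2)]]; θ = 5.462, cos(θ/2) ≈ -0.916884, sin(θ/2) ≈ 0.399153.
With a = amp(|0⟩) = 1 and b = amp(|1⟩) = 0:
new amp(|0⟩) = (-0.916884)·a + (-0.399153i)·b = -0.9169
new amp(|1⟩) = (-0.399153i)·a + (-0.916884)·b = -0.3992i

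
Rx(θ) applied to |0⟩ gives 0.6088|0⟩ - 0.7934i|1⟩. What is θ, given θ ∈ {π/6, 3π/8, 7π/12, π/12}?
7π/12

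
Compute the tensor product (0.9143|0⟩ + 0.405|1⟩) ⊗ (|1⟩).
0.9143|01⟩ + 0.405|11⟩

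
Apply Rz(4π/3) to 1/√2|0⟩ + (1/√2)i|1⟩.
(-1/√8 - 0.6124i)|0⟩ + (-0.6124 - (1/√8)i)|1⟩

Rz(4π/3) = [[e^(−iθ/2), 0], [0, e^(iθ/2)]] with e^(±iθ/2) = cos(θ/2) ± i·sin(θ/2); θ = 4π/3, cos(θ/2) ≈ -0.5, sin(θ/2) ≈ 0.866025.
With a = amp(|0⟩) = 1/√2 and b = amp(|1⟩) = (1/√2)i:
new amp(|0⟩) = (-0.5 - 0.866025i)·a = (-1/√8 - 0.6124i)
new amp(|1⟩) = (-0.5 + 0.866025i)·b = (-0.6124 - (1/√8)i)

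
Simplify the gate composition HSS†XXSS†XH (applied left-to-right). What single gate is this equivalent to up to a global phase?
Z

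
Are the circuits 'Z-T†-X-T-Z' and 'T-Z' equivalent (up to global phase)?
No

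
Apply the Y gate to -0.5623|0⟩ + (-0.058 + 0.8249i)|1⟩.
(0.8249 + 0.058i)|0⟩ - 0.5623i|1⟩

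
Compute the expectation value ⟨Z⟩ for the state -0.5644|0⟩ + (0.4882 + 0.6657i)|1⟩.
-0.3629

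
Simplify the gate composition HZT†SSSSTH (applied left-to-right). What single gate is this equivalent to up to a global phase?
X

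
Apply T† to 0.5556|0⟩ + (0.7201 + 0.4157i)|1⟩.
0.5556|0⟩ + (0.8031 - 0.2152i)|1⟩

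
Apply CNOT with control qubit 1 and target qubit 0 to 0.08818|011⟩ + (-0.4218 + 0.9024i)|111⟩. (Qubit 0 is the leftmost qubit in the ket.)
(-0.4218 + 0.9024i)|011⟩ + 0.08818|111⟩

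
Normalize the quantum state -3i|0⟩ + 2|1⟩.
-0.8321i|0⟩ + 0.5547|1⟩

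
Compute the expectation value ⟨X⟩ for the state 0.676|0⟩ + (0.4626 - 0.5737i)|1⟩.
0.6254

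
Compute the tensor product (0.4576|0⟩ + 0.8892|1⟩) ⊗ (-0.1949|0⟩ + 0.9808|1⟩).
-0.08919|00⟩ + 0.4488|01⟩ - 0.1733|10⟩ + 0.8721|11⟩

amp(|b₁b₂…⟩) = product of the factor amplitudes for bits b₁, b₂, …; only kets whose every factor amplitude is nonzero survive.
|00⟩: (0.4576)(-0.1949) = -0.08919
|01⟩: (0.4576)(0.9808) = 0.4488
|10⟩: (0.8892)(-0.1949) = -0.1733
|11⟩: (0.8892)(0.9808) = 0.8721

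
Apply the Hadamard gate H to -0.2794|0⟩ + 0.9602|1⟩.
0.4814|0⟩ - 0.8765|1⟩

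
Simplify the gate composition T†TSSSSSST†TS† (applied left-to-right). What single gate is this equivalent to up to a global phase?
S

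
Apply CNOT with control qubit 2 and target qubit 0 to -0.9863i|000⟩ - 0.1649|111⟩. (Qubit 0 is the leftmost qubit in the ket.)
-0.9863i|000⟩ - 0.1649|011⟩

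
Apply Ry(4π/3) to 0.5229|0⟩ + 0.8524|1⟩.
-0.9997|0⟩ + 0.02664|1⟩

Ry(4π/3) = [[cos(θ/2), −sin(θ/2)], [sin(θ/2), cos(θ/2)]]; θ = 4π/3, cos(θ/2) ≈ -0.5, sin(θ/2) ≈ 0.866025.
With a = amp(|0⟩) = 0.5229 and b = amp(|1⟩) = 0.8524:
new amp(|0⟩) = (-0.5)·a + (-0.866025)·b = -0.9997
new amp(|1⟩) = (0.866025)·a + (-0.5)·b = 0.02664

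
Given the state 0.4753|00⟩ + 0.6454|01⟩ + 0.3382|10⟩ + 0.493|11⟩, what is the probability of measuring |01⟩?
0.4165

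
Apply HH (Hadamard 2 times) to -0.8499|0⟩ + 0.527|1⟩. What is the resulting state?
-0.8499|0⟩ + 0.527|1⟩

H² = I, so an even number of Hadamards cancels: H^2 = I and the state is unchanged.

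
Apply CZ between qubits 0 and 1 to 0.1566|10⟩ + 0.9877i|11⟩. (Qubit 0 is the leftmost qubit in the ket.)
0.1566|10⟩ - 0.9877i|11⟩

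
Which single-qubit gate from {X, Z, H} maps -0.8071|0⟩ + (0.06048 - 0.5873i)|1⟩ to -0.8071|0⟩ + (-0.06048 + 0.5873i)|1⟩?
Z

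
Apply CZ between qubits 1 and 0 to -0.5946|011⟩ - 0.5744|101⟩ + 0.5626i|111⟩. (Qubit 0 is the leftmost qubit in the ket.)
-0.5946|011⟩ - 0.5744|101⟩ - 0.5626i|111⟩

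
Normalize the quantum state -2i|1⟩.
-i|1⟩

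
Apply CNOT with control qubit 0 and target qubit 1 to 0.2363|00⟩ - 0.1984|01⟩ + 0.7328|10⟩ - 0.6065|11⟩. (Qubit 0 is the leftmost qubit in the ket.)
0.2363|00⟩ - 0.1984|01⟩ - 0.6065|10⟩ + 0.7328|11⟩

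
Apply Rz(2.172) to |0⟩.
(0.466 - 0.8848i)|0⟩

Rz(2.172) = [[e^(−iθ/2), 0], [0, e^(iθ/2)]] with e^(±iθ/2) = cos(θ/2) ± i·sin(θ/2); θ = 2.172, cos(θ/2) ≈ 0.466028, sin(θ/2) ≈ 0.88477.
With a = amp(|0⟩) = 1 and b = amp(|1⟩) = 0:
new amp(|0⟩) = (0.466028 - 0.88477i)·a = (0.466 - 0.8848i)
new amp(|1⟩) = (0.466028 + 0.88477i)·b = 0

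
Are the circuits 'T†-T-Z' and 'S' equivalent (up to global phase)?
No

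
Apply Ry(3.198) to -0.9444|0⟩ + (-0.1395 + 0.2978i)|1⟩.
(0.1661 - 0.2977i)|0⟩ + (-0.9401 - 0.008398i)|1⟩

Ry(3.198) = [[cos(θ/2), −sin(θ/2)], [sin(θ/2), cos(θ/2)]]; θ = 3.198, cos(θ/2) ≈ -0.0281999, sin(θ/2) ≈ 0.999602.
With a = amp(|0⟩) = -0.9444 and b = amp(|1⟩) = (-0.1395 + 0.2978i):
new amp(|0⟩) = (-0.0281999)·a + (-0.999602)·b = (0.1661 - 0.2977i)
new amp(|1⟩) = (0.999602)·a + (-0.0281999)·b = (-0.9401 - 0.008398i)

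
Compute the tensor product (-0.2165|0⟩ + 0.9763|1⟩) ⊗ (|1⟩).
-0.2165|01⟩ + 0.9763|11⟩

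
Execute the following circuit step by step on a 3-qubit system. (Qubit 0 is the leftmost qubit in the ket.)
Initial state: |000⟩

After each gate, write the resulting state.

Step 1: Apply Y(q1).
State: i|010⟩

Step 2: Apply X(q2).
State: i|011⟩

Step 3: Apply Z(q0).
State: i|011⟩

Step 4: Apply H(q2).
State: (1/√2)i|010⟩ - (1/√2)i|011⟩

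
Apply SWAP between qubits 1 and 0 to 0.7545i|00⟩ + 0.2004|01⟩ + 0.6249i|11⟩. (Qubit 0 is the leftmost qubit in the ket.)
0.7545i|00⟩ + 0.2004|10⟩ + 0.6249i|11⟩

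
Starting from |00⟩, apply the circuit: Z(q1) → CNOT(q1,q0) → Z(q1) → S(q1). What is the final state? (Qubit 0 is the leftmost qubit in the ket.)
|00⟩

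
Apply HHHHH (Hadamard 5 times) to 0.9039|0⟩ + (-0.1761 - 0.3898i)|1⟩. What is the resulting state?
(0.5146 - 0.2756i)|0⟩ + (0.7637 + 0.2756i)|1⟩

H² = I, so H^5 = H: a single Hadamard. With (a, b) = (0.9039, (-0.1761 - 0.3898i)), H gives ((a + b)/√2, (a − b)/√2) = ((0.5146 - 0.2756i), (0.7637 + 0.2756i)).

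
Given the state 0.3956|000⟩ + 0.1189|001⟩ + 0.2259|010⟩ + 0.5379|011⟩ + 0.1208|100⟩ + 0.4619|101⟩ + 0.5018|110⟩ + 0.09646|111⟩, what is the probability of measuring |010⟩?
0.05103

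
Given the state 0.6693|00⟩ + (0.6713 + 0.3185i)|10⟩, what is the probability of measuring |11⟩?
0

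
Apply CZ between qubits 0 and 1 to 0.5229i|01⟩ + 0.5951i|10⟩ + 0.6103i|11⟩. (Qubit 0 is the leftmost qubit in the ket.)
0.5229i|01⟩ + 0.5951i|10⟩ - 0.6103i|11⟩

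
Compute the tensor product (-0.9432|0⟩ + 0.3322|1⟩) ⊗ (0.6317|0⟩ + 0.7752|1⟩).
-0.5958|00⟩ - 0.7312|01⟩ + 0.2099|10⟩ + 0.2575|11⟩

amp(|b₁b₂…⟩) = product of the factor amplitudes for bits b₁, b₂, …; only kets whose every factor amplitude is nonzero survive.
|00⟩: (-0.9432)(0.6317) = -0.5958
|01⟩: (-0.9432)(0.7752) = -0.7312
|10⟩: (0.3322)(0.6317) = 0.2099
|11⟩: (0.3322)(0.7752) = 0.2575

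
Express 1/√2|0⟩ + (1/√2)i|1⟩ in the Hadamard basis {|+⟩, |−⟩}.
(1/2 + (1/2)i)|+⟩ + (1/2 - (1/2)i)|−⟩

With |ψ⟩ = α|0⟩ + β|1⟩, the Hadamard-basis coefficients are ⟨+|ψ⟩ = (α + β)/√2 and ⟨−|ψ⟩ = (α − β)/√2.
Here α = 1/√2, β = (1/√2)i: (α + β)/√2 = (1/2 + (1/2)i), (α − β)/√2 = (1/2 - (1/2)i).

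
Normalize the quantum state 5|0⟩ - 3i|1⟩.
0.8575|0⟩ - 0.5145i|1⟩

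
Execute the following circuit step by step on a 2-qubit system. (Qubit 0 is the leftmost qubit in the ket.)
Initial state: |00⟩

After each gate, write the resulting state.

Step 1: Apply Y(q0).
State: i|10⟩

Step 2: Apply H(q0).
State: (1/√2)i|00⟩ - (1/√2)i|10⟩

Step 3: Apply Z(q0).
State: (1/√2)i|00⟩ + (1/√2)i|10⟩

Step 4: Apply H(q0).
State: i|00⟩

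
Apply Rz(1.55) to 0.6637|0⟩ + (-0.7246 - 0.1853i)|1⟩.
(0.4742 - 0.4644i)|0⟩ + (-0.388 - 0.6394i)|1⟩

Rz(1.55) = [[e^(−iθ/2), 0], [0, e^(iθ/2)]] with e^(±iθ/2) = cos(θ/2) ± i·sin(θ/2); θ = 1.55, cos(θ/2) ≈ 0.714421, sin(θ/2) ≈ 0.699716.
With a = amp(|0⟩) = 0.6637 and b = amp(|1⟩) = (-0.7246 - 0.1853i):
new amp(|0⟩) = (0.714421 - 0.699716i)·a = (0.4742 - 0.4644i)
new amp(|1⟩) = (0.714421 + 0.699716i)·b = (-0.388 - 0.6394i)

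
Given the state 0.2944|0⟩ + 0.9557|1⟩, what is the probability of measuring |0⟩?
0.08667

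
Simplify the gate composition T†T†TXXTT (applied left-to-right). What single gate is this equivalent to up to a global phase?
T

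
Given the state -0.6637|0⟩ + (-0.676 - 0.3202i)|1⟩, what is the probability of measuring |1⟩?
0.5595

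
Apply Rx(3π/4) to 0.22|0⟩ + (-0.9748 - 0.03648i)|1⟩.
(0.05049 + 0.9006i)|0⟩ + (-0.373 - 0.2172i)|1⟩

Rx(3π/4) = [[cos(θ/2), −i·sin(θ/2)], [−i·sin(θ/2), cos(θ/2)]]; θ = 3π/4, cos(θ/2) ≈ 0.382683, sin(θ/2) ≈ 0.92388.
With a = amp(|0⟩) = 0.22 and b = amp(|1⟩) = (-0.9748 - 0.03648i):
new amp(|0⟩) = (0.382683)·a + (-0.92388i)·b = (0.05049 + 0.9006i)
new amp(|1⟩) = (-0.92388i)·a + (0.382683)·b = (-0.373 - 0.2172i)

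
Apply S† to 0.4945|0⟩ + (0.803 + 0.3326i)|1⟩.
0.4945|0⟩ + (0.3326 - 0.803i)|1⟩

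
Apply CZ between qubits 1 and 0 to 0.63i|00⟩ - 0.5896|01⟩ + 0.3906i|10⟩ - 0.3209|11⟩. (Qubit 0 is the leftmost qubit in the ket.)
0.63i|00⟩ - 0.5896|01⟩ + 0.3906i|10⟩ + 0.3209|11⟩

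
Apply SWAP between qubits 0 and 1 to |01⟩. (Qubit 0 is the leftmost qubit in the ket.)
|10⟩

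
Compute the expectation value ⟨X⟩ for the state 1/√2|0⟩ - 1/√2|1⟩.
-1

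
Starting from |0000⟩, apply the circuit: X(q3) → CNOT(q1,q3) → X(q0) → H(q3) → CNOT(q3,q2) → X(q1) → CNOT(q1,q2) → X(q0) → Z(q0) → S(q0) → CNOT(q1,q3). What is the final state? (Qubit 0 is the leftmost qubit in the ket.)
-1/√2|0100⟩ + 1/√2|0111⟩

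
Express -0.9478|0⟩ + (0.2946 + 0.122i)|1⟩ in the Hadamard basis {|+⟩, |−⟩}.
(-0.4619 + 0.08627i)|+⟩ + (-0.8785 - 0.08627i)|−⟩

With |ψ⟩ = α|0⟩ + β|1⟩, the Hadamard-basis coefficients are ⟨+|ψ⟩ = (α + β)/√2 and ⟨−|ψ⟩ = (α − β)/√2.
Here α = -0.9478, β = (0.2946 + 0.122i): (α + β)/√2 = (-0.4619 + 0.08627i), (α − β)/√2 = (-0.8785 - 0.08627i).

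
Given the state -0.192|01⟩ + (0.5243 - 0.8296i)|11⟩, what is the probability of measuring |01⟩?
0.03686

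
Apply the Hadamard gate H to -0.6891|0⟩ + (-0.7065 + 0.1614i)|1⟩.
(-0.9868 + 0.1141i)|0⟩ + (0.0123 - 0.1141i)|1⟩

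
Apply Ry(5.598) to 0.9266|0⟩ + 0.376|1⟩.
-0.9991|0⟩ - 0.04288|1⟩

Ry(5.598) = [[cos(θ/2), −sin(θ/2)], [sin(θ/2), cos(θ/2)]]; θ = 5.598, cos(θ/2) ≈ -0.941887, sin(θ/2) ≈ 0.33593.
With a = amp(|0⟩) = 0.9266 and b = amp(|1⟩) = 0.376:
new amp(|0⟩) = (-0.941887)·a + (-0.33593)·b = -0.9991
new amp(|1⟩) = (0.33593)·a + (-0.941887)·b = -0.04288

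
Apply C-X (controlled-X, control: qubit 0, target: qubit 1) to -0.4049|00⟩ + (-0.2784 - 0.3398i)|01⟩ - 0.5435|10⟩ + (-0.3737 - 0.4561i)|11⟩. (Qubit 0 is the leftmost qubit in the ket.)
-0.4049|00⟩ + (-0.2784 - 0.3398i)|01⟩ + (-0.3737 - 0.4561i)|10⟩ - 0.5435|11⟩

C-X leaves the control-|0⟩ kets |00⟩, |01⟩ unchanged and applies X to qubit 1 on the control-|1⟩ pair (|10⟩, |11⟩).
X = [[0, 1], [1, 0]].
With a = amp(|10⟩) = -0.5435 and b = amp(|11⟩) = (-0.3737 - 0.4561i):
new amp(|10⟩) = (1)·b = (-0.3737 - 0.4561i)
new amp(|11⟩) = (1)·a = -0.5435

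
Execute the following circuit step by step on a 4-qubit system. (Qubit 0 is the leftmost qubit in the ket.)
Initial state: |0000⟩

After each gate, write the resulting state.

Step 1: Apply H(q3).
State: 1/√2|0000⟩ + 1/√2|0001⟩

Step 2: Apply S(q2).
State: 1/√2|0000⟩ + 1/√2|0001⟩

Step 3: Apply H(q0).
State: 1/2|0000⟩ + 1/2|0001⟩ + 1/2|1000⟩ + 1/2|1001⟩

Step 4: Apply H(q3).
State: 1/√2|0000⟩ + 1/√2|1000⟩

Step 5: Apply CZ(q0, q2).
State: 1/√2|0000⟩ + 1/√2|1000⟩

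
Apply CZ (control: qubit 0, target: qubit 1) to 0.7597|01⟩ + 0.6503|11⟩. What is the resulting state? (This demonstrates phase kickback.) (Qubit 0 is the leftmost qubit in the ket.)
0.7597|01⟩ - 0.6503|11⟩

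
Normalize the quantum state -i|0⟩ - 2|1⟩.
-(1/√5)i|0⟩ - 0.8944|1⟩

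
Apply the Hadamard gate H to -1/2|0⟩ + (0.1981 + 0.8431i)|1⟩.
(-0.2135 + 0.5962i)|0⟩ + (-0.4936 - 0.5962i)|1⟩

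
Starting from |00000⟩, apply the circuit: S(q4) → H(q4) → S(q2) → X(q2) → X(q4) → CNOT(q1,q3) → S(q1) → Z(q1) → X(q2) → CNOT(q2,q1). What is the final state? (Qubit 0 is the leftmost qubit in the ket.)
1/√2|00000⟩ + 1/√2|00001⟩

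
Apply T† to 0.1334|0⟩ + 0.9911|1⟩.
0.1334|0⟩ + (0.7008 - 0.7008i)|1⟩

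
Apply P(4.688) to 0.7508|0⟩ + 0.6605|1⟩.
0.7508|0⟩ + (-0.01611 - 0.6603i)|1⟩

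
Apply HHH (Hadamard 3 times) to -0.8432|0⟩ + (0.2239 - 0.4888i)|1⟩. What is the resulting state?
(-0.4379 - 0.3456i)|0⟩ + (-0.7546 + 0.3456i)|1⟩

H² = I, so H^3 = H: a single Hadamard. With (a, b) = (-0.8432, (0.2239 - 0.4888i)), H gives ((a + b)/√2, (a − b)/√2) = ((-0.4379 - 0.3456i), (-0.7546 + 0.3456i)).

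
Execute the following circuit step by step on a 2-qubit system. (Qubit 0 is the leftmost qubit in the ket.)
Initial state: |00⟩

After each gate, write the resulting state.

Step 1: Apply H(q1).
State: 1/√2|00⟩ + 1/√2|01⟩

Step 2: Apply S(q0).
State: 1/√2|00⟩ + 1/√2|01⟩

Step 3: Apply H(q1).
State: |00⟩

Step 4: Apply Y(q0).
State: i|10⟩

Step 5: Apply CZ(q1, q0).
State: i|10⟩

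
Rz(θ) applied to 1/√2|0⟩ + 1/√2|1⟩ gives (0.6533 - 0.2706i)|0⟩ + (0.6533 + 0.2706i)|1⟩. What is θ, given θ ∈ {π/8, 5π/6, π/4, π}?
π/4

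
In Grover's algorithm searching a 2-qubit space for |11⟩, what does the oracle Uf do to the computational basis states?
Uf|x⟩ = -|x⟩ if x = 11, else |x⟩ (phase flip on target)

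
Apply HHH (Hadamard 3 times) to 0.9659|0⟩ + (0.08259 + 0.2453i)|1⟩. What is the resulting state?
(0.7414 + 0.1735i)|0⟩ + (0.6246 - 0.1735i)|1⟩

H² = I, so H^3 = H: a single Hadamard. With (a, b) = (0.9659, (0.08259 + 0.2453i)), H gives ((a + b)/√2, (a − b)/√2) = ((0.7414 + 0.1735i), (0.6246 - 0.1735i)).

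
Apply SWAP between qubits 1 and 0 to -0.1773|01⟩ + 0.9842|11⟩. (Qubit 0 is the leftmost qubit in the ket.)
-0.1773|10⟩ + 0.9842|11⟩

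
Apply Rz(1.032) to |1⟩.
(0.8698 + 0.4934i)|1⟩

Rz(1.032) = [[e^(−iθ/2), 0], [0, e^(iθ/2)]] with e^(±iθ/2) = cos(θ/2) ± i·sin(θ/2); θ = 1.032, cos(θ/2) ≈ 0.8698, sin(θ/2) ≈ 0.493405.
With a = amp(|0⟩) = 0 and b = amp(|1⟩) = 1:
new amp(|0⟩) = (0.8698 - 0.493405i)·a = 0
new amp(|1⟩) = (0.8698 + 0.493405i)·b = (0.8698 + 0.4934i)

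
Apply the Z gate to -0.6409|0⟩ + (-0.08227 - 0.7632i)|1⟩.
-0.6409|0⟩ + (0.08227 + 0.7632i)|1⟩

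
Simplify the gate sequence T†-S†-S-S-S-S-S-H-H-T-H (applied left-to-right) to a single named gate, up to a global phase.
H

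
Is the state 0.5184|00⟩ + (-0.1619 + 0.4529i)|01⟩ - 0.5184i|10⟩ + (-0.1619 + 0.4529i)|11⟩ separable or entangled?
Entangled

Writing the state as a|00⟩ + b|01⟩ + c|10⟩ + d|11⟩, it is a product state iff ad − bc = 0.
Here (a, b, c, d) = (0.5184, (-0.1619 + 0.4529i), -0.5184i, (-0.1619 + 0.4529i)): ad − bc = (0.5184)(-0.1619 + 0.4529i) − (-0.1619 + 0.4529i)(-0.5184i) = (-0.3187 + 0.1509i) ≠ 0, so the state is entangled.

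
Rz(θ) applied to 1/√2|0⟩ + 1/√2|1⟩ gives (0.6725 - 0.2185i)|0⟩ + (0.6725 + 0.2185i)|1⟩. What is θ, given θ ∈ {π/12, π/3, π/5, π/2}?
π/5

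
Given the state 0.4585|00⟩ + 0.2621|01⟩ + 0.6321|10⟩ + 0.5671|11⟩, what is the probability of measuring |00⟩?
0.2102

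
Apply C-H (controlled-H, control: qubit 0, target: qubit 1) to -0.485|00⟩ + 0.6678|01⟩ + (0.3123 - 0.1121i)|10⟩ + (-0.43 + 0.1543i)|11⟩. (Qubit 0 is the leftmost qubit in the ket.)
-0.485|00⟩ + 0.6678|01⟩ + (-0.08323 + 0.02984i)|10⟩ + (0.5249 - 0.1884i)|11⟩

C-H leaves the control-|0⟩ kets |00⟩, |01⟩ unchanged and applies H to qubit 1 on the control-|1⟩ pair (|10⟩, |11⟩).
H = [[1/√2, 1/√2], [1/√2, -1/√2]].
With a = amp(|10⟩) = (0.3123 - 0.1121i) and b = amp(|11⟩) = (-0.43 + 0.1543i):
new amp(|10⟩) = (1/√2)·a + (1/√2)·b = (-0.08323 + 0.02984i)
new amp(|11⟩) = (1/√2)·a + (-1/√2)·b = (0.5249 - 0.1884i)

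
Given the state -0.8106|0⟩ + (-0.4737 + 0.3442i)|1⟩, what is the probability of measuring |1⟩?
0.3429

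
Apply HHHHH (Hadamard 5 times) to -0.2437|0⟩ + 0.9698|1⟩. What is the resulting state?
0.5134|0⟩ - 0.8581|1⟩

H² = I, so H^5 = H: a single Hadamard. With (a, b) = (-0.2437, 0.9698), H gives ((a + b)/√2, (a − b)/√2) = (0.5134, -0.8581).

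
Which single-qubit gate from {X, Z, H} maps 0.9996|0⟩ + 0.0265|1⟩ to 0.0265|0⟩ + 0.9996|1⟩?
X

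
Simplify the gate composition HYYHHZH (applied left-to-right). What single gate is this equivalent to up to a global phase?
X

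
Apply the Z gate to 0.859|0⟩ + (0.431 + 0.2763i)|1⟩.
0.859|0⟩ + (-0.431 - 0.2763i)|1⟩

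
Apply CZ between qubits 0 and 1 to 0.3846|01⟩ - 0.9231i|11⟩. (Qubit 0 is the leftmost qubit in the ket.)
0.3846|01⟩ + 0.9231i|11⟩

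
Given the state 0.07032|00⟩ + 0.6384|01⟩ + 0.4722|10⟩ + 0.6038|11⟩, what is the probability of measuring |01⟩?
0.4076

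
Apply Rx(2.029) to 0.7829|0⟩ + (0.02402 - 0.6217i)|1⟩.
(-0.1146 - 0.0204i)|0⟩ + (0.01268 - 0.9931i)|1⟩

Rx(2.029) = [[cos(θ/2), −i·sin(θ/2)], [−i·sin(θ/2), cos(θ/2)]]; θ = 2.029, cos(θ/2) ≈ 0.528045, sin(θ/2) ≈ 0.849217.
With a = amp(|0⟩) = 0.7829 and b = amp(|1⟩) = (0.02402 - 0.6217i):
new amp(|0⟩) = (0.528045)·a + (-0.849217i)·b = (-0.1146 - 0.0204i)
new amp(|1⟩) = (-0.849217i)·a + (0.528045)·b = (0.01268 - 0.9931i)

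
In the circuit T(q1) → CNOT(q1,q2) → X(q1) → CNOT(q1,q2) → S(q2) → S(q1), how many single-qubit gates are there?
4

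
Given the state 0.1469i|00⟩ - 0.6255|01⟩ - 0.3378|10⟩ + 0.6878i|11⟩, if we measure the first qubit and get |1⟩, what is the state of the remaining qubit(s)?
-0.4408|0⟩ + 0.8976i|1⟩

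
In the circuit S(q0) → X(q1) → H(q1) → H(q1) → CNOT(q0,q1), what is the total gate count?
5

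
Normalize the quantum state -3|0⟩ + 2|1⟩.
-0.8321|0⟩ + 0.5547|1⟩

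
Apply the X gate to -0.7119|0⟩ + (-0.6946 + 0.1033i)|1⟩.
(-0.6946 + 0.1033i)|0⟩ - 0.7119|1⟩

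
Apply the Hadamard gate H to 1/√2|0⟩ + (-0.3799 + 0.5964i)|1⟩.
(0.2314 + 0.4217i)|0⟩ + (0.7686 - 0.4217i)|1⟩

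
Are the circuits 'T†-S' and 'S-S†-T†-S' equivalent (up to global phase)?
Yes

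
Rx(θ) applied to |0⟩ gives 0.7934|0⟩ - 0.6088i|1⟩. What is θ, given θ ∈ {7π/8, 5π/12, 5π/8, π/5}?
5π/12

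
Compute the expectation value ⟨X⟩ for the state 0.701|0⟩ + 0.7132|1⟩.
0.9999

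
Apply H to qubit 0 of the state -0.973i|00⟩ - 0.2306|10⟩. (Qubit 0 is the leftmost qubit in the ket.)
(-0.1631 - 0.688i)|00⟩ + (0.1631 - 0.688i)|10⟩

H on qubit 0 mixes each pair of kets that differ only in qubit 0: amplitudes (a, b) of (|…0…⟩, |…1…⟩) become ((a + b)/√2, (a − b)/√2). Kets absent from the input have amplitude 0.
(|00⟩, |10⟩): (a, b) = (-0.973i, -0.2306) → ((-0.1631 - 0.688i), (0.1631 - 0.688i))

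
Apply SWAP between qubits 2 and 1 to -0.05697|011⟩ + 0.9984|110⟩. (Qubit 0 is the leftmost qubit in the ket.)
-0.05697|011⟩ + 0.9984|101⟩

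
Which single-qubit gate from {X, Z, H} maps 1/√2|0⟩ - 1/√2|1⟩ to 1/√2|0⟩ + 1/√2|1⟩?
Z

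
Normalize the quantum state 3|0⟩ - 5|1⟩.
0.5145|0⟩ - 0.8575|1⟩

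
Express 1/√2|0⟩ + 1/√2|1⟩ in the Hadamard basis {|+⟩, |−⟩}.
|+⟩

With |ψ⟩ = α|0⟩ + β|1⟩, the Hadamard-basis coefficients are ⟨+|ψ⟩ = (α + β)/√2 and ⟨−|ψ⟩ = (α − β)/√2.
Here α = 1/√2, β = 1/√2: (α + β)/√2 = 1, (α − β)/√2 = 0.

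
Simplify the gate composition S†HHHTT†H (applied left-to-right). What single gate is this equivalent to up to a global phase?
S†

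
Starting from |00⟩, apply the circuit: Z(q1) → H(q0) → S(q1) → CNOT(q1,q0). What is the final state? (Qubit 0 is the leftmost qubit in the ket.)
1/√2|00⟩ + 1/√2|10⟩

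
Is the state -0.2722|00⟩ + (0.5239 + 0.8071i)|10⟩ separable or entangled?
Separable

Writing the state as a|00⟩ + b|01⟩ + c|10⟩ + d|11⟩, it is a product state iff ad − bc = 0.
Here (a, b, c, d) = (-0.2722, 0, (0.5239 + 0.8071i), 0): ad − bc = (-0.2722)(0) − (0)(0.5239 + 0.8071i) = 0, so the state is separable.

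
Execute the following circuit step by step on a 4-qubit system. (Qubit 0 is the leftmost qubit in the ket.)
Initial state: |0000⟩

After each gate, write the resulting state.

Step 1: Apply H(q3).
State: 1/√2|0000⟩ + 1/√2|0001⟩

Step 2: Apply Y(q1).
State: (1/√2)i|0100⟩ + (1/√2)i|0101⟩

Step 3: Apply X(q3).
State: (1/√2)i|0100⟩ + (1/√2)i|0101⟩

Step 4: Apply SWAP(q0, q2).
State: (1/√2)i|0100⟩ + (1/√2)i|0101⟩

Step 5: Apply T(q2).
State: (1/√2)i|0100⟩ + (1/√2)i|0101⟩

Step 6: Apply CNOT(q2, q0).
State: (1/√2)i|0100⟩ + (1/√2)i|0101⟩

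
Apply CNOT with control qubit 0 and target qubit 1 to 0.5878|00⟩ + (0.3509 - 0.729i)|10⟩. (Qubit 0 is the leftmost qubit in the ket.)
0.5878|00⟩ + (0.3509 - 0.729i)|11⟩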